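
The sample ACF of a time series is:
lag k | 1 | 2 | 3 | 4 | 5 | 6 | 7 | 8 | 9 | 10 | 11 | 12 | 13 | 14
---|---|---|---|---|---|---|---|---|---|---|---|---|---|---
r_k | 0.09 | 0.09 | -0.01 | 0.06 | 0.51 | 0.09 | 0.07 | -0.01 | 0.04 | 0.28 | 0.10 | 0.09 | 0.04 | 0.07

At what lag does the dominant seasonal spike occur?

5

The largest autocorrelation is r_5 = 0.51, with a weaker echo at lag 10 (0.28); the remaining lags stay at or below 0.10.
The dominant spike at lag 5 indicates a seasonal period of 5.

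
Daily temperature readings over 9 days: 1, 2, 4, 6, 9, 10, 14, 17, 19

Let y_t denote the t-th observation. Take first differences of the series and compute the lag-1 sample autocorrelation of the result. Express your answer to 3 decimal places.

First differences Δy: 1, 2, 2, 3, 1, 4, 3, 2
Mean of differences = 2.2500
Numerator Σ(Δy_t−Δȳ)(Δy_{t+1}−Δȳ) = -1.8125
Denominator Σ(Δy_t−Δȳ)² = 7.5000
r_1(Δy) = -1.8125 / 7.5000 = -0.242

-0.242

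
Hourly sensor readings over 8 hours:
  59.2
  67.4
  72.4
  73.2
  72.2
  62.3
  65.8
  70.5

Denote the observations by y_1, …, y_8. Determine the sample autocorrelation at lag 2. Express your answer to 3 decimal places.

-0.408

Mean ȳ = (59.2 + 67.4 + 72.4 + 73.2 + 72.2 + 62.3 + 65.8 + 70.5)/8 = 67.8750
Deviations from mean: -8.6750, -0.4750, 4.5250, 5.3250, 4.3250, -5.5750, -2.0750, 2.6250
Σ(y_t−ȳ)(y_{t+2}−ȳ) = (-39.2544) + (-2.5294) + (19.5706) + (-29.6869) + (-8.9744) + (-14.6344) = -75.5088
Denominator Σ(y_t−ȳ)² = 185.2950
r_2 = -75.5088 / 185.2950 = -0.408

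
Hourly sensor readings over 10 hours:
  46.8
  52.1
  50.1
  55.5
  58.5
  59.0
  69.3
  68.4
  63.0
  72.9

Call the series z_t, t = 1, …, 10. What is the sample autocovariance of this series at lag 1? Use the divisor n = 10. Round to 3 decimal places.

36.601

Mean z̄ = (46.8 + 52.1 + 50.1 + 55.5 + 58.5 + 59.0 + 69.3 + 68.4 + 63.0 + 72.9)/10 = 59.5600
Σ_{t=1}^{9}(z_t−z̄)(z_{t+1}−z̄) = 366.0124
γ_1 = 366.0124 / 10 = 36.601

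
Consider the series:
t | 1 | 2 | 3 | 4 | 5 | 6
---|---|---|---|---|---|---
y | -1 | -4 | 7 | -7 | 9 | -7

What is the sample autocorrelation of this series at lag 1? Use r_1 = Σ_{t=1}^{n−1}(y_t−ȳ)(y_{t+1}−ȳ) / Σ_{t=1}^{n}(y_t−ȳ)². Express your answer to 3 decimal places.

-0.808

Mean ȳ = (-1 − 4 + 7 − 7 + 9 − 7)/6 = -0.5000
Σ(y_t−ȳ)(y_{t+1}−ȳ) = (1.7500) + (-26.2500) + (-48.7500) + (-61.7500) + (-61.7500) = -196.7500
Denominator Σ(y_t−ȳ)² = 243.5000
r_1 = -196.7500 / 243.5000 = -0.808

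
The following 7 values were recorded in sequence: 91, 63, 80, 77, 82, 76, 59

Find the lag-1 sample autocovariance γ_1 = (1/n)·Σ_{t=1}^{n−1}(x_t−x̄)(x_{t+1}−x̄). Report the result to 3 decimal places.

-34.067

Mean x̄ = (91 + 63 + 80 + 77 + 82 + 76 + 59)/7 = 75.4286
Deviations: 15.5714, -12.4286, 4.5714, 1.5714, 6.5714, 0.5714, -16.4286
Σ_{t=1}^{6}(x_t−x̄)(x_{t+1}−x̄) = -238.4694
γ_1 = -238.4694 / 7 = -34.067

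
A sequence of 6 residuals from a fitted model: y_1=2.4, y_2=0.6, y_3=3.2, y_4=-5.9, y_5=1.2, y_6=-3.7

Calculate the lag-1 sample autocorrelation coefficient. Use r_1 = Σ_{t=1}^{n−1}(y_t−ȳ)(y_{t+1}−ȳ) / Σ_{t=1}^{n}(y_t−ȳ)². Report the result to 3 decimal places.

-0.420

Mean ȳ = (2.4 + 0.6 + 3.2 − 5.9 + 1.2 − 3.7)/6 = -0.3667
Σ(y_t−ȳ)(y_{t+1}−ȳ) = (2.6744) + (3.4478) + (-19.7356) + (-8.6689) + (-5.2222) = -27.5044
Denominator Σ(y_t−ȳ)² = 65.4933
r_1 = -27.5044 / 65.4933 = -0.420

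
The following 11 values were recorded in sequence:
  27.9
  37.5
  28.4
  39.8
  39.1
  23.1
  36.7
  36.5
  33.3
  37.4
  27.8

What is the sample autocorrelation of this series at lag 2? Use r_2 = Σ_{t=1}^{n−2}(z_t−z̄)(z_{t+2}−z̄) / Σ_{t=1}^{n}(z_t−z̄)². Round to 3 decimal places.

Mean z̄ = (27.9 + 37.5 + 28.4 + 39.8 + 39.1 + 23.1 + 36.7 + 36.5 + 33.3 + 37.4 + 27.8)/11 = 33.4091
Numerator Σ_{t=1}^{9}(z_t−z̄)(z_{t+2}−z̄) = -41.1983
Denominator Σ(z_t−z̄)² = 319.4691
r_2 = -41.1983 / 319.4691 = -0.129

-0.129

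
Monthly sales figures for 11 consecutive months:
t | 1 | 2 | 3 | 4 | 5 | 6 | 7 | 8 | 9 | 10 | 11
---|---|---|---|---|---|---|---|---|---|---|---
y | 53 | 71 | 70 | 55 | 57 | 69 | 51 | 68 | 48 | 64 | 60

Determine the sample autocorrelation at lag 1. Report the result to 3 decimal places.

Mean ȳ = (53 + 71 + 70 + 55 + 57 + 69 + 51 + 68 + 48 + 64 + 60)/11 = 60.5455
Numerator Σ_{t=1}^{10}(y_t−ȳ)(y_{t+1}−ȳ) = -333.3884
Denominator Σ(y_t−ȳ)² = 686.7273
r_1 = -333.3884 / 686.7273 = -0.485

-0.485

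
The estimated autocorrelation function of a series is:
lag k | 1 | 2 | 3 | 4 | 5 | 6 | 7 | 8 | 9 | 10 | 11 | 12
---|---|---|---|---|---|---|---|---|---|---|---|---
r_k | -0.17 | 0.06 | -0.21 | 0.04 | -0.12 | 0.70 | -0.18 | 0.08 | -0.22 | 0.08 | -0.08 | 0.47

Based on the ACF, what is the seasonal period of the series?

The largest autocorrelation is r_6 = 0.70, with a weaker echo at lag 12 (0.47); the remaining lags stay at or below 0.08.
The dominant spike at lag 6 indicates a seasonal period of 6.

6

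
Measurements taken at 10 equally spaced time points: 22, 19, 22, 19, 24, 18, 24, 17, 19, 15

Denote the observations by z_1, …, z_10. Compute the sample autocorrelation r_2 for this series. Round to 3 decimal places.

Mean z̄ = (22 + 19 + 22 + 19 + 24 + 18 + 24 + 17 + 19 + 15)/10 = 19.9000
Numerator Σ_{t=1}^{8}(z_t−z̄)(z_{t+2}−z̄) = 48.3800
Denominator Σ(z_t−z̄)² = 80.9000
r_2 = 48.3800 / 80.9000 = 0.598

0.598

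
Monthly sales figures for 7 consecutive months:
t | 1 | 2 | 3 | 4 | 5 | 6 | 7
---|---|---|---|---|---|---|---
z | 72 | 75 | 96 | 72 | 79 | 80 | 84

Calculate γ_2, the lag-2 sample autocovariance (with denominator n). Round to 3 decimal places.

Mean z̄ = (72 + 75 + 96 + 72 + 79 + 80 + 84)/7 = 79.7143
Deviations: -7.7143, -4.7143, 16.2857, -7.7143, -0.7143, 0.2857, 4.2857
Σ_{t=1}^{5}(z_t−z̄)(z_{t+2}−z̄) = -106.1633
γ_2 = -106.1633 / 7 = -15.166

-15.166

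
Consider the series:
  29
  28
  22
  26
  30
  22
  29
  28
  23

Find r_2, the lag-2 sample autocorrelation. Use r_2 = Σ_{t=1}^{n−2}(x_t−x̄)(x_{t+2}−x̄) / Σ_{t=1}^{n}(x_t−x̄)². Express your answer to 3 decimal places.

-0.401

Mean x̄ = (29 + 28 + 22 + 26 + 30 + 22 + 29 + 28 + 23)/9 = 26.3333
Numerator Σ_{t=1}^{7}(x_t−x̄)(x_{t+2}−x̄) = -32.8889
Denominator Σ(x_t−x̄)² = 82.0000
r_2 = -32.8889 / 82.0000 = -0.401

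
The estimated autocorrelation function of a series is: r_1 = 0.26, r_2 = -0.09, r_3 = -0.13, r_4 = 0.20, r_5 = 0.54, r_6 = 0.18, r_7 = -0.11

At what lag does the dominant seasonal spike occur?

The largest autocorrelation is r_5 = 0.54; the remaining lags stay at or below 0.26.
The dominant spike at lag 5 indicates a seasonal period of 5.

5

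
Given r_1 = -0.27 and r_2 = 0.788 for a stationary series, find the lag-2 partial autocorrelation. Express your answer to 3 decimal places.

0.771

φ_{22} = (r_2 − r_1²) / (1 − r_1²)
r_1² = (-0.27)² = 0.0729
Numerator = 0.788 − 0.0729 = 0.7151; denominator = 1 − 0.0729 = 0.9271
φ_{22} = 0.7151 / 0.9271 = 0.771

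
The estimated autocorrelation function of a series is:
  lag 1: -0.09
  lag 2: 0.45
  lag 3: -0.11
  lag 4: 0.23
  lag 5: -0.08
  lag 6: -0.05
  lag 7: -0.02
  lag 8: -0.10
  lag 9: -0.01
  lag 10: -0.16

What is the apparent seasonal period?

2

The largest autocorrelation is r_2 = 0.45, with a weaker echo at lag 4 (0.23); the remaining lags stay at or below -0.01.
The dominant spike at lag 2 indicates a seasonal period of 2.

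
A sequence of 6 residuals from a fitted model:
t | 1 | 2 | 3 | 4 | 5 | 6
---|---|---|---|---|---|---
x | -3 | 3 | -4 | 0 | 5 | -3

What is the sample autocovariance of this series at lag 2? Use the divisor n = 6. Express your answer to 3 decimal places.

Mean x̄ = (-3 + 3 − 4 + 0 + 5 − 3)/6 = -0.3333
Deviations: -2.6667, 3.3333, -3.6667, 0.3333, 5.3333, -2.6667
Σ_{t=1}^{4}(x_t−x̄)(x_{t+2}−x̄) = -9.5556
γ_2 = -9.5556 / 6 = -1.593

-1.593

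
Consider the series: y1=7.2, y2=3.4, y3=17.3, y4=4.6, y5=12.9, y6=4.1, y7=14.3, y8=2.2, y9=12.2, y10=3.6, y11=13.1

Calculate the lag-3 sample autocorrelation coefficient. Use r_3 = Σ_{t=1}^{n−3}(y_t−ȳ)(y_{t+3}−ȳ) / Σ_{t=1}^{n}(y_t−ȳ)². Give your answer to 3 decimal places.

Mean ȳ = (7.2 + 3.4 + 17.3 + 4.6 + 12.9 + 4.1 + 14.3 + 2.2 + 12.2 + 3.6 + 13.1)/11 = 8.6273
Numerator Σ_{t=1}^{8}(y_t−ȳ)(y_{t+3}−ȳ) = -179.5986
Denominator Σ(y_t−ȳ)² = 291.0818
r_3 = -179.5986 / 291.0818 = -0.617

-0.617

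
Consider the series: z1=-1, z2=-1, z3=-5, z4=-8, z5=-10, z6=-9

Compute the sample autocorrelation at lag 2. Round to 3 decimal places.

-0.036

Mean z̄ = (-1 − 1 − 5 − 8 − 10 − 9)/6 = -5.6667
Deviations from mean: 4.6667, 4.6667, 0.6667, -2.3333, -4.3333, -3.3333
Σ(z_t−z̄)(z_{t+2}−z̄) = (3.1111) + (-10.8889) + (-2.8889) + (7.7778) = -2.8889
Denominator Σ(z_t−z̄)² = 79.3333
r_2 = -2.8889 / 79.3333 = -0.036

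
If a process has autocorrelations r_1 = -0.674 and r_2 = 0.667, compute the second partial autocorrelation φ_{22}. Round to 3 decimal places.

φ_{22} = (r_2 − r_1²) / (1 − r_1²)
r_1² = (-0.674)² = 0.454276
Numerator = 0.667 − 0.4543 = 0.2127; denominator = 1 − 0.4543 = 0.5457
φ_{22} = 0.2127 / 0.5457 = 0.390

0.390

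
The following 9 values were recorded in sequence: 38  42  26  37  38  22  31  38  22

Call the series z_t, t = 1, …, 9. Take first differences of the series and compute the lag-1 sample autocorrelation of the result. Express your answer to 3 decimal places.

First differences Δz: 4, -16, 11, 1, -16, 9, 7, -16
Mean of differences = -2.0000
Numerator Σ(Δz_t−Δz̄)(Δz_{t+1}−Δz̄) = -450.0000
Denominator Σ(Δz_t−Δz̄)² = 1004.0000
r_1(Δz) = -450.0000 / 1004.0000 = -0.448

-0.448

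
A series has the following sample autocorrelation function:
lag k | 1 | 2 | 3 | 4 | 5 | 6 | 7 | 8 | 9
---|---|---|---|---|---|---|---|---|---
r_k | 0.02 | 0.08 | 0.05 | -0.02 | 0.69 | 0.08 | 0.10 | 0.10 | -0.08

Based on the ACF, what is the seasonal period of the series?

The largest autocorrelation is r_5 = 0.69; the remaining lags stay at or below 0.10.
The dominant spike at lag 5 indicates a seasonal period of 5.

5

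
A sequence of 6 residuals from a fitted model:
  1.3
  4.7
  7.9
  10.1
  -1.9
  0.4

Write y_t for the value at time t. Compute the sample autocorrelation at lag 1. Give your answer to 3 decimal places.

0.102

Mean ȳ = (1.3 + 4.7 + 7.9 + 10.1 − 1.9 + 0.4)/6 = 3.7500
Deviations from mean: -2.4500, 0.9500, 4.1500, 6.3500, -5.6500, -3.3500
Σ(y_t−ȳ)(y_{t+1}−ȳ) = (-2.3275) + (3.9425) + (26.3525) + (-35.8775) + (18.9275) = 11.0175
Denominator Σ(y_t−ȳ)² = 107.5950
r_1 = 11.0175 / 107.5950 = 0.102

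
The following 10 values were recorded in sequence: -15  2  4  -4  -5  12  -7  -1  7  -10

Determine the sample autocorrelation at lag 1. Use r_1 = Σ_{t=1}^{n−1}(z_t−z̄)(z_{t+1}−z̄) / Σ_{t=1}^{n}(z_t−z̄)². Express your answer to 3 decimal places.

-0.369

Mean z̄ = (-15 + 2 + 4 − 4 − 5 + 12 − 7 − 1 + 7 − 10)/10 = -1.7000
Numerator Σ_{t=1}^{9}(z_t−z̄)(z_{t+1}−z̄) = -221.2900
Denominator Σ(z_t−z̄)² = 600.1000
r_1 = -221.2900 / 600.1000 = -0.369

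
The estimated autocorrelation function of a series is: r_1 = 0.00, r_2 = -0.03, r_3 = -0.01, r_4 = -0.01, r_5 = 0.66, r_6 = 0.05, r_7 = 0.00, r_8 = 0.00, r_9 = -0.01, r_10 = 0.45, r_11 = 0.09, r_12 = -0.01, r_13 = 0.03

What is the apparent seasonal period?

5

The largest autocorrelation is r_5 = 0.66, with a weaker echo at lag 10 (0.45); the remaining lags stay at or below 0.09.
The dominant spike at lag 5 indicates a seasonal period of 5.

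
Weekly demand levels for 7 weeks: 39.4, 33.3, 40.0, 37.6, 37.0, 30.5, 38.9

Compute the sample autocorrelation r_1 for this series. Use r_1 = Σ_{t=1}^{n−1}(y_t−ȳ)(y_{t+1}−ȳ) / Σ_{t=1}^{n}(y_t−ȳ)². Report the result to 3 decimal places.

Mean ȳ = (39.4 + 33.3 + 40.0 + 37.6 + 37.0 + 30.5 + 38.9)/7 = 36.6714
Deviations from mean: 2.7286, -3.3714, 3.3286, 0.9286, 0.3286, -6.1714, 2.2286
Numerator Σ_{t=1}^{6}(y_t−ȳ)(y_{t+1}−ȳ) = -32.8065
Denominator Σ(y_t−ȳ)² = 73.9143
r_1 = -32.8065 / 73.9143 = -0.444

-0.444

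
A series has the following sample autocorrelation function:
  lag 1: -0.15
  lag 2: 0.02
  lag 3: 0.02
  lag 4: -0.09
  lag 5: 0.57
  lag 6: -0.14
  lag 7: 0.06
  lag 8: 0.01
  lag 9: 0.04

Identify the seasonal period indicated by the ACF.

The largest autocorrelation is r_5 = 0.57; the remaining lags stay at or below 0.06.
The dominant spike at lag 5 indicates a seasonal period of 5.

5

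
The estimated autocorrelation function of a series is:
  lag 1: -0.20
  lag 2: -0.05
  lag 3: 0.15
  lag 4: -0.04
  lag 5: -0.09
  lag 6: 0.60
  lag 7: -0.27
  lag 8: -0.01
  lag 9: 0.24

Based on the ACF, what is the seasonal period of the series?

The largest autocorrelation is r_6 = 0.60; the remaining lags stay at or below 0.24.
The dominant spike at lag 6 indicates a seasonal period of 6.

6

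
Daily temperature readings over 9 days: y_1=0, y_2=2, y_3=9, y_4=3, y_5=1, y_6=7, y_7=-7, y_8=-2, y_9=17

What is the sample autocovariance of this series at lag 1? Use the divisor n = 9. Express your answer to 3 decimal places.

Mean ȳ = (0 + 2 + 9 + 3 + 1 + 7 − 7 − 2 + 17)/9 = 3.3333
Σ_{t=1}^{8}(y_t−ȳ)(y_{t+1}−ȳ) = -68.4444
γ_1 = -68.4444 / 9 = -7.605

-7.605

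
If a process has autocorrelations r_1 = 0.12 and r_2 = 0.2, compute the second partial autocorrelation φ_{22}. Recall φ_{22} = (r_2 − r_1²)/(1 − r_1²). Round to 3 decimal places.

0.188

φ_{22} = (r_2 − r_1²) / (1 − r_1²)
r_1² = (0.12)² = 0.0144
Numerator = 0.2 − 0.0144 = 0.1856; denominator = 1 − 0.0144 = 0.9856
φ_{22} = 0.1856 / 0.9856 = 0.188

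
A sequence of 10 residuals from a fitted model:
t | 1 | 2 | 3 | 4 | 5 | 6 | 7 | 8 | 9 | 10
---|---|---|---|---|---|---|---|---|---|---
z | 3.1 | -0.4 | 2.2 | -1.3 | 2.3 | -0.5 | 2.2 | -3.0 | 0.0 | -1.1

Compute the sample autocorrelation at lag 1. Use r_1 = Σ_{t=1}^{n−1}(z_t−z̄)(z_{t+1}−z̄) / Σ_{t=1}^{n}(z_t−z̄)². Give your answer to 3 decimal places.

-0.490

Mean z̄ = (3.1 − 0.4 + 2.2 − 1.3 + 2.3 − 0.5 + 2.2 − 3.0 + 0.0 − 1.1)/10 = 0.3500
Numerator Σ_{t=1}^{9}(z_t−z̄)(z_{t+1}−z̄) = -17.4675
Denominator Σ(z_t−z̄)² = 35.6650
r_1 = -17.4675 / 35.6650 = -0.490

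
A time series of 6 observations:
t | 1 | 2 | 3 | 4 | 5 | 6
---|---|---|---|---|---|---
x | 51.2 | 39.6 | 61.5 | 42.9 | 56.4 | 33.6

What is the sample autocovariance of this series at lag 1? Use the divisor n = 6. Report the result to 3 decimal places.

Mean x̄ = (51.2 + 39.6 + 61.5 + 42.9 + 56.4 + 33.6)/6 = 47.5333
Deviations: 3.6667, -7.9333, 13.9667, -4.6333, 8.8667, -13.9333
Σ_{t=1}^{5}(x_t−x̄)(x_{t+1}−x̄) = -369.2278
γ_1 = -369.2278 / 6 = -61.538

-61.538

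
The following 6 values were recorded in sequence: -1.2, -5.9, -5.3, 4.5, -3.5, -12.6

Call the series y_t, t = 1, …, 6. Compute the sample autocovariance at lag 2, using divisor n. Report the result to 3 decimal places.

Mean ȳ = (-1.2 − 5.9 − 5.3 + 4.5 − 3.5 − 12.6)/6 = -4.0000
Deviations: 2.8000, -1.9000, -1.3000, 8.5000, 0.5000, -8.6000
Σ_{t=1}^{4}(y_t−ȳ)(y_{t+2}−ȳ) = -93.5400
γ_2 = -93.5400 / 6 = -15.590

-15.590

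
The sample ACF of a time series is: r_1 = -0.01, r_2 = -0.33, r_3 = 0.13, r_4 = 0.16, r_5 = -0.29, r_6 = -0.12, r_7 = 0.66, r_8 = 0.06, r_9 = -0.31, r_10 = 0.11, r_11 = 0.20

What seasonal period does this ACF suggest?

The largest autocorrelation is r_7 = 0.66; the remaining lags stay at or below 0.20.
The dominant spike at lag 7 indicates a seasonal period of 7.

7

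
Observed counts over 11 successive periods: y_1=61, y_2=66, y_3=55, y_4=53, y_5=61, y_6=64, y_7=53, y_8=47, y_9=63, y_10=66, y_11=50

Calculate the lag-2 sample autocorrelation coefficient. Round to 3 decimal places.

Mean ȳ = (61 + 66 + 55 + 53 + 61 + 64 + 53 + 47 + 63 + 66 + 50)/11 = 58.0909
Numerator Σ_{t=1}^{9}(y_t−ȳ)(y_{t+2}−ȳ) = -321.1074
Denominator Σ(y_t−ȳ)² = 450.9091
r_2 = -321.1074 / 450.9091 = -0.712

-0.712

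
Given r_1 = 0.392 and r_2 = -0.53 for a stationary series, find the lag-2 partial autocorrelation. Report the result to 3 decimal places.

-0.808

φ_{22} = (r_2 − r_1²) / (1 − r_1²)
r_1² = (0.392)² = 0.153664
Numerator = -0.53 − 0.1537 = -0.6837; denominator = 1 − 0.1537 = 0.8463
φ_{22} = -0.6837 / 0.8463 = -0.808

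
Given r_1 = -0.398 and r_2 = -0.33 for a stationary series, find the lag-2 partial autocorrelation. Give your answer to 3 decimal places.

-0.580

φ_{22} = (r_2 − r_1²) / (1 − r_1²)
r_1² = (-0.398)² = 0.158404
Numerator = -0.33 − 0.1584 = -0.4884; denominator = 1 − 0.1584 = 0.8416
φ_{22} = -0.4884 / 0.8416 = -0.580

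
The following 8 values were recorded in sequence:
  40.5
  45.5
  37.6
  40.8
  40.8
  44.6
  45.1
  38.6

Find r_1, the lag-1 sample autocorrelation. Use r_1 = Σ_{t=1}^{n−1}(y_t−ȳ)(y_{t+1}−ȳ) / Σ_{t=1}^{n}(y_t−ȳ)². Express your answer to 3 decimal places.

Mean ȳ = (40.5 + 45.5 + 37.6 + 40.8 + 40.8 + 44.6 + 45.1 + 38.6)/8 = 41.6875
Deviations from mean: -1.1875, 3.8125, -4.0875, -0.8875, -0.8875, 2.9125, 3.4125, -3.0875
Σ(y_t−ȳ)(y_{t+1}−ȳ) = (-4.5273) + (-15.5836) + (3.6277) + (0.7877) + (-2.5848) + (9.9389) + (-10.5361) = -18.8777
Denominator Σ(y_t−ȳ)² = 63.8888
r_1 = -18.8777 / 63.8888 = -0.295

-0.295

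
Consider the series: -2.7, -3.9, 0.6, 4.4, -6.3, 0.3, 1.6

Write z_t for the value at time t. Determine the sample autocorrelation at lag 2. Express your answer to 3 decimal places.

-0.427

Mean z̄ = (-2.7 − 3.9 + 0.6 + 4.4 − 6.3 + 0.3 + 1.6)/7 = -0.8571
Deviations from mean: -1.8429, -3.0429, 1.4571, 5.2571, -5.4429, 1.1571, 2.4571
Σ(z_t−z̄)(z_{t+2}−z̄) = (-2.6853) + (-15.9967) + (-7.9310) + (6.0833) + (-13.3739) = -33.9037
Denominator Σ(z_t−z̄)² = 79.4171
r_2 = -33.9037 / 79.4171 = -0.427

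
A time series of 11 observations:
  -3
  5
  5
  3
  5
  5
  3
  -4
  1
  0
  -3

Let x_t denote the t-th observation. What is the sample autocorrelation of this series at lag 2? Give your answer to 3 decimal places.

Mean x̄ = (-3 + 5 + 5 + 3 + 5 + 5 + 3 − 4 + 1 + 0 − 3)/11 = 1.5455
Numerator Σ_{t=1}^{9}(x_t−x̄)(x_{t+2}−x̄) = 2.4050
Denominator Σ(x_t−x̄)² = 126.7273
r_2 = 2.4050 / 126.7273 = 0.019

0.019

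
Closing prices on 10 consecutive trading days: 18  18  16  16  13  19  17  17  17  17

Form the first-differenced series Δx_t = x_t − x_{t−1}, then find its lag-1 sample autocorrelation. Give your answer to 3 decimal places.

-0.570

First differences Δx: 0, -2, 0, -3, 6, -2, 0, 0, 0
Mean of differences = -0.1111
Numerator Σ(Δx_t−Δx̄)(Δx_{t+1}−Δx̄) = -30.1235
Denominator Σ(Δx_t−Δx̄)² = 52.8889
r_1(Δx) = -30.1235 / 52.8889 = -0.570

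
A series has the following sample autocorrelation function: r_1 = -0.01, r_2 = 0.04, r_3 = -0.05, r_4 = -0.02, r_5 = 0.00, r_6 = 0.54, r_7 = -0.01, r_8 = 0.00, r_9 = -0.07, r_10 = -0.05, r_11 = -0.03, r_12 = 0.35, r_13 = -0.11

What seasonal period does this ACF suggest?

6

The largest autocorrelation is r_6 = 0.54, with a weaker echo at lag 12 (0.35); the remaining lags stay at or below 0.04.
The dominant spike at lag 6 indicates a seasonal period of 6.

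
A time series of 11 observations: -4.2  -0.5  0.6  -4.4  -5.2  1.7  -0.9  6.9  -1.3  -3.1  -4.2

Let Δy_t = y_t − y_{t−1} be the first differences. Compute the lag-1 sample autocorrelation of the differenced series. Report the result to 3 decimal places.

First differences Δy: 3.7, 1.1, -5.0, -0.8, 6.9, -2.6, 7.8, -8.2, -1.8, -1.1
Mean of differences = 0.0000
Numerator Σ(Δy_t−Δȳ)(Δy_{t+1}−Δȳ) = -88.3900
Denominator Σ(Δy_t−Δȳ)² = 227.4400
r_1(Δy) = -88.3900 / 227.4400 = -0.389

-0.389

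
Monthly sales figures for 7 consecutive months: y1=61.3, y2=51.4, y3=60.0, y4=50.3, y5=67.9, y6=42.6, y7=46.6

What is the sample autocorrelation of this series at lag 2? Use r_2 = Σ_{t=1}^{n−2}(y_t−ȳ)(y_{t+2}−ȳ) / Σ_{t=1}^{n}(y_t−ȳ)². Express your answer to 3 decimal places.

Mean ȳ = (61.3 + 51.4 + 60.0 + 50.3 + 67.9 + 42.6 + 46.6)/7 = 54.3000
Deviations from mean: 7.0000, -2.9000, 5.7000, -4.0000, 13.6000, -11.7000, -7.7000
Numerator Σ_{t=1}^{5}(y_t−ȳ)(y_{t+2}−ȳ) = 71.1000
Denominator Σ(y_t−ȳ)² = 487.0400
r_2 = 71.1000 / 487.0400 = 0.146

0.146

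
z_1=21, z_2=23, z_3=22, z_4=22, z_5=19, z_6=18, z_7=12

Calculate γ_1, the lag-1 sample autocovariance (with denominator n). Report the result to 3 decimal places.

4.362

Mean z̄ = (21 + 23 + 22 + 22 + 19 + 18 + 12)/7 = 19.5714
Σ_{t=1}^{6}(z_t−z̄)(z_{t+1}−z̄) = 30.5306
γ_1 = 30.5306 / 7 = 4.362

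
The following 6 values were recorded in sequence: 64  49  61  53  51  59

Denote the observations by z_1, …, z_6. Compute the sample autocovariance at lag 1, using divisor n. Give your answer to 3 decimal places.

Mean z̄ = (64 + 49 + 61 + 53 + 51 + 59)/6 = 56.1667
Deviations: 7.8333, -7.1667, 4.8333, -3.1667, -5.1667, 2.8333
Σ_{t=1}^{5}(z_t−z̄)(z_{t+1}−z̄) = -104.3611
γ_1 = -104.3611 / 6 = -17.394

-17.394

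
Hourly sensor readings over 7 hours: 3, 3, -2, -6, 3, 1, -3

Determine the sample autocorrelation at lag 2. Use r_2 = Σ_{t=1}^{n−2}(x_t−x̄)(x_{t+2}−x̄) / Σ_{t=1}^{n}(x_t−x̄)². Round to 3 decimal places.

-0.595

Mean x̄ = (3 + 3 − 2 − 6 + 3 + 1 − 3)/7 = -0.1429
Deviations from mean: 3.1429, 3.1429, -1.8571, -5.8571, 3.1429, 1.1429, -2.8571
Numerator Σ_{t=1}^{5}(x_t−x̄)(x_{t+2}−x̄) = -45.7551
Denominator Σ(x_t−x̄)² = 76.8571
r_2 = -45.7551 / 76.8571 = -0.595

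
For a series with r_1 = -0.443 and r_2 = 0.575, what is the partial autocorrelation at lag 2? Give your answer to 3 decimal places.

0.471

φ_{22} = (r_2 − r_1²) / (1 − r_1²)
r_1² = (-0.443)² = 0.196249
Numerator = 0.575 − 0.1962 = 0.3788; denominator = 1 − 0.1962 = 0.8038
φ_{22} = 0.3788 / 0.8038 = 0.471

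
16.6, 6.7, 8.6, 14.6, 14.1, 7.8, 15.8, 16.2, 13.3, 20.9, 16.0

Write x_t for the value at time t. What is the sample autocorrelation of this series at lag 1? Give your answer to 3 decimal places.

Mean x̄ = (16.6 + 6.7 + 8.6 + 14.6 + 14.1 + 7.8 + 15.8 + 16.2 + 13.3 + 20.9 + 16.0)/11 = 13.6909
Numerator Σ_{t=1}^{10}(x_t−x̄)(x_{t+1}−x̄) = 14.3017
Denominator Σ(x_t−x̄)² = 187.1491
r_1 = 14.3017 / 187.1491 = 0.076

0.076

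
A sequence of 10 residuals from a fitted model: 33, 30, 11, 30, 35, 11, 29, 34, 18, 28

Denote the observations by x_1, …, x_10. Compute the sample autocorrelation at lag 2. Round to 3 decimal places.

Mean x̄ = (33 + 30 + 11 + 30 + 35 + 11 + 29 + 34 + 18 + 28)/10 = 25.9000
Numerator Σ_{t=1}^{8}(x_t−x̄)(x_{t+2}−x̄) = -385.6200
Denominator Σ(x_t−x̄)² = 752.9000
r_2 = -385.6200 / 752.9000 = -0.512

-0.512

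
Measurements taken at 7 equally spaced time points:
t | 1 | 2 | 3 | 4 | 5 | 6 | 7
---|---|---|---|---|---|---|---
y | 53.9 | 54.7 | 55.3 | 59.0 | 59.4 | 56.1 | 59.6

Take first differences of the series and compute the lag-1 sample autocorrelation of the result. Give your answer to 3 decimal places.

First differences Δy: 0.8, 0.6, 3.7, 0.4, -3.3, 3.5
Mean of differences = 0.9500
Numerator Σ(Δy_t−Δȳ)(Δy_{t+1}−Δȳ) = -10.9225
Denominator Σ(Δy_t−Δȳ)² = 32.5750
r_1(Δy) = -10.9225 / 32.5750 = -0.335

-0.335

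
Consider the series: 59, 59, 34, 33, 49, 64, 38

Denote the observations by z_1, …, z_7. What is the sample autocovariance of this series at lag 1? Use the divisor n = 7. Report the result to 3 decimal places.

Mean z̄ = (59 + 59 + 34 + 33 + 49 + 64 + 38)/7 = 48.0000
Deviations: 11.0000, 11.0000, -14.0000, -15.0000, 1.0000, 16.0000, -10.0000
Σ_{t=1}^{6}(z_t−z̄)(z_{t+1}−z̄) = 18.0000
γ_1 = 18.0000 / 7 = 2.571

2.571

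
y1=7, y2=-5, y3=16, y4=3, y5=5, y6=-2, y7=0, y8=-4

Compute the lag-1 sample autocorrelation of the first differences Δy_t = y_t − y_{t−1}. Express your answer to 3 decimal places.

First differences Δy: -12, 21, -13, 2, -7, 2, -4
Mean of differences = -1.5714
Numerator Σ(Δy_t−Δȳ)(Δy_{t+1}−Δȳ) = -581.6122
Denominator Σ(Δy_t−Δȳ)² = 809.7143
r_1(Δy) = -581.6122 / 809.7143 = -0.718

-0.718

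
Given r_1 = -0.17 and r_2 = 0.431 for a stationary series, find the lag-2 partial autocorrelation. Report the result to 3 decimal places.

φ_{22} = (r_2 − r_1²) / (1 − r_1²)
r_1² = (-0.17)² = 0.0289
Numerator = 0.431 − 0.0289 = 0.4021; denominator = 1 − 0.0289 = 0.9711
φ_{22} = 0.4021 / 0.9711 = 0.414

0.414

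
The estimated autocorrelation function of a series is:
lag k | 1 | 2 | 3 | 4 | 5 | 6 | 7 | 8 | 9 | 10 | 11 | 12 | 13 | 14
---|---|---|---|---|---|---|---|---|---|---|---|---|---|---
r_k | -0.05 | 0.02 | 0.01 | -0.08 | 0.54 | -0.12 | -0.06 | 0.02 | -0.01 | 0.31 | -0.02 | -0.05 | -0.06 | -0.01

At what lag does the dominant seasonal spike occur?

5

The largest autocorrelation is r_5 = 0.54, with a weaker echo at lag 10 (0.31); the remaining lags stay at or below 0.02.
The dominant spike at lag 5 indicates a seasonal period of 5.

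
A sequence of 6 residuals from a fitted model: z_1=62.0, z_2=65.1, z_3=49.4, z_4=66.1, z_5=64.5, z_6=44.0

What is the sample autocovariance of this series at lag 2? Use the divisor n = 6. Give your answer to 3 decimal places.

-24.411

Mean z̄ = (62.0 + 65.1 + 49.4 + 66.1 + 64.5 + 44.0)/6 = 58.5167
Deviations: 3.4833, 6.5833, -9.1167, 7.5833, 5.9833, -14.5167
Σ_{t=1}^{4}(z_t−z̄)(z_{t+2}−z̄) = -146.4656
γ_2 = -146.4656 / 6 = -24.411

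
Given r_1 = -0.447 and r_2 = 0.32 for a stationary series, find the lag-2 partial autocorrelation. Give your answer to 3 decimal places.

φ_{22} = (r_2 − r_1²) / (1 − r_1²)
r_1² = (-0.447)² = 0.199809
Numerator = 0.32 − 0.1998 = 0.1202; denominator = 1 − 0.1998 = 0.8002
φ_{22} = 0.1202 / 0.8002 = 0.150

0.150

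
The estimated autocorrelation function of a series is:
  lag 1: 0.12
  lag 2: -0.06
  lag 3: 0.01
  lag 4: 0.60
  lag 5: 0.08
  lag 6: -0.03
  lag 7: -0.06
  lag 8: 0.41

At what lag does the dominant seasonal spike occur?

4

The largest autocorrelation is r_4 = 0.60, with a weaker echo at lag 8 (0.41); the remaining lags stay at or below 0.12.
The dominant spike at lag 4 indicates a seasonal period of 4.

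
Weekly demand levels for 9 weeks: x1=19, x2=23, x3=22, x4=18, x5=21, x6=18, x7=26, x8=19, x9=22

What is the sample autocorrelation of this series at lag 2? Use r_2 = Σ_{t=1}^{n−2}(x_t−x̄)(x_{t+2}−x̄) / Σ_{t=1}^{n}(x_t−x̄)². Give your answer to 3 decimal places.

Mean x̄ = (19 + 23 + 22 + 18 + 21 + 18 + 26 + 19 + 22)/9 = 20.8889
Σ(x_t−x̄)(x_{t+2}−x̄) = (-2.0988) + (-6.0988) + (0.1235) + (8.3457) + (0.5679) + (5.4568) + (5.6790) = 11.9753
Denominator Σ(x_t−x̄)² = 56.8889
r_2 = 11.9753 / 56.8889 = 0.211

0.211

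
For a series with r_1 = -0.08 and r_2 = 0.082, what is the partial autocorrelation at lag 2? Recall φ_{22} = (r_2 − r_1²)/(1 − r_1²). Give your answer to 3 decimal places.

0.076

φ_{22} = (r_2 − r_1²) / (1 − r_1²)
r_1² = (-0.08)² = 0.0064
Numerator = 0.082 − 0.0064 = 0.0756; denominator = 1 − 0.0064 = 0.9936
φ_{22} = 0.0756 / 0.9936 = 0.076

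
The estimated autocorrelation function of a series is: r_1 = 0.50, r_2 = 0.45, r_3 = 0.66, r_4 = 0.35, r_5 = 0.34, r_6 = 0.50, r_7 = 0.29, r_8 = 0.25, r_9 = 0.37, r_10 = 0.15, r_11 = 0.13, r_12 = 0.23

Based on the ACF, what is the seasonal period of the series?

3

The largest autocorrelation is r_3 = 0.66; the remaining lags stay at or below 0.50. The elevated value at lag 1 (0.50), dropping to 0.45 at lag 2, reflects decaying short-term dependence rather than seasonality.
The dominant spike at lag 3 indicates a seasonal period of 3.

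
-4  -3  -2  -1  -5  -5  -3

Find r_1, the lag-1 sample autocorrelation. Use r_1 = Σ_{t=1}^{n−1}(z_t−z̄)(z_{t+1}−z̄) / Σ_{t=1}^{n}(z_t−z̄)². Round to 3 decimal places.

0.122

Mean z̄ = (-4 − 3 − 2 − 1 − 5 − 5 − 3)/7 = -3.2857
Deviations from mean: -0.7143, 0.2857, 1.2857, 2.2857, -1.7143, -1.7143, 0.2857
Σ(z_t−z̄)(z_{t+1}−z̄) = (-0.2041) + (0.3673) + (2.9388) + (-3.9184) + (2.9388) + (-0.4898) = 1.6327
Denominator Σ(z_t−z̄)² = 13.4286
r_1 = 1.6327 / 13.4286 = 0.122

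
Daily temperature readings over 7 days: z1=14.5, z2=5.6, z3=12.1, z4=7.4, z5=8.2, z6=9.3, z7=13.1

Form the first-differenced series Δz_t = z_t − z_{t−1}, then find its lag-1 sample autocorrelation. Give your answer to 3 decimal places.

First differences Δz: -8.9, 6.5, -4.7, 0.8, 1.1, 3.8
Mean of differences = -0.2333
Numerator Σ(Δz_t−Δz̄)(Δz_{t+1}−Δz̄) = -86.2911
Denominator Σ(Δz_t−Δz̄)² = 159.5133
r_1(Δz) = -86.2911 / 159.5133 = -0.541

-0.541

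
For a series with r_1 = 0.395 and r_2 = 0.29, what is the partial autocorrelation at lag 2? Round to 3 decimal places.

0.159

φ_{22} = (r_2 − r_1²) / (1 − r_1²)
r_1² = (0.395)² = 0.156025
Numerator = 0.29 − 0.1560 = 0.1340; denominator = 1 − 0.1560 = 0.8440
φ_{22} = 0.1340 / 0.8440 = 0.159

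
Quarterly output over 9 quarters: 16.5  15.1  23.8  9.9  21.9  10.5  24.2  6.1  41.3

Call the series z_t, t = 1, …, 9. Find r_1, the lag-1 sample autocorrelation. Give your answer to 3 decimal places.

-0.564

Mean z̄ = (16.5 + 15.1 + 23.8 + 9.9 + 21.9 + 10.5 + 24.2 + 6.1 + 41.3)/9 = 18.8111
Numerator Σ_{t=1}^{8}(z_t−z̄)(z_{t+1}−z̄) = -506.7368
Denominator Σ(z_t−z̄)² = 898.3889
r_1 = -506.7368 / 898.3889 = -0.564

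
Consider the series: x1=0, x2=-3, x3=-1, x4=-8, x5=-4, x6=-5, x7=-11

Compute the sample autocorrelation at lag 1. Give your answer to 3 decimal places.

0.012

Mean x̄ = (0 − 3 − 1 − 8 − 4 − 5 − 11)/7 = -4.5714
Deviations from mean: 4.5714, 1.5714, 3.5714, -3.4286, 0.5714, -0.4286, -6.4286
Σ(x_t−x̄)(x_{t+1}−x̄) = (7.1837) + (5.6122) + (-12.2449) + (-1.9592) + (-0.2449) + (2.7551) = 1.1020
Denominator Σ(x_t−x̄)² = 89.7143
r_1 = 1.1020 / 89.7143 = 0.012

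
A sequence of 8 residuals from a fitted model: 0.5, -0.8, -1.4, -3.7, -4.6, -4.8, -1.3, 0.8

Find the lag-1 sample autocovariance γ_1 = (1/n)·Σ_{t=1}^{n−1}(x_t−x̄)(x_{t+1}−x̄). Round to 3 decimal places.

Mean x̄ = (0.5 − 0.8 − 1.4 − 3.7 − 4.6 − 4.8 − 1.3 + 0.8)/8 = -1.9125
Σ_{t=1}^{7}(x_t−x̄)(x_{t+1}−x̄) = 14.7948
γ_1 = 14.7948 / 8 = 1.849

1.849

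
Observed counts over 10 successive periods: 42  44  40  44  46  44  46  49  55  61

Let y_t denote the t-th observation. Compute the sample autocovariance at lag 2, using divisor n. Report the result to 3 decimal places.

7.628

Mean ȳ = (42 + 44 + 40 + 44 + 46 + 44 + 46 + 49 + 55 + 61)/10 = 47.1000
Σ_{t=1}^{8}(y_t−ȳ)(y_{t+2}−ȳ) = 76.2800
γ_2 = 76.2800 / 10 = 7.628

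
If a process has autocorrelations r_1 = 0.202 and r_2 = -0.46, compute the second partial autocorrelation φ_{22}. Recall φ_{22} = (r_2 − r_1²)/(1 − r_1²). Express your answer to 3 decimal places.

-0.522

φ_{22} = (r_2 − r_1²) / (1 − r_1²)
r_1² = (0.202)² = 0.040804
Numerator = -0.46 − 0.0408 = -0.5008; denominator = 1 − 0.0408 = 0.9592
φ_{22} = -0.5008 / 0.9592 = -0.522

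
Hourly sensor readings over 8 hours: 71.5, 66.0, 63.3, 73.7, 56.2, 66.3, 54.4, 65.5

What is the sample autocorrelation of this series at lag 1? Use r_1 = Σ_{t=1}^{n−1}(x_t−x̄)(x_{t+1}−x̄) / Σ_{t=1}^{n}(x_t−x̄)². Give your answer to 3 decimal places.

Mean x̄ = (71.5 + 66.0 + 63.3 + 73.7 + 56.2 + 66.3 + 54.4 + 65.5)/8 = 64.6125
Deviations from mean: 6.8875, 1.3875, -1.3125, 9.0875, -8.4125, 1.6875, -10.2125, 0.8875
Σ(x_t−x̄)(x_{t+1}−x̄) = (9.5564) + (-1.8211) + (-11.9273) + (-76.4486) + (-14.1961) + (-17.2336) + (-9.0636) = -121.1339
Denominator Σ(x_t−x̄)² = 312.3688
r_1 = -121.1339 / 312.3688 = -0.388

-0.388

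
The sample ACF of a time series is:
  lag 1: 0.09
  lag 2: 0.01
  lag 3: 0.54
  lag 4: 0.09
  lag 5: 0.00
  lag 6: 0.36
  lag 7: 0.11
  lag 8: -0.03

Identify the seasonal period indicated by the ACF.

The largest autocorrelation is r_3 = 0.54, with a weaker echo at lag 6 (0.36); the remaining lags stay at or below 0.11.
The dominant spike at lag 3 indicates a seasonal period of 3.

3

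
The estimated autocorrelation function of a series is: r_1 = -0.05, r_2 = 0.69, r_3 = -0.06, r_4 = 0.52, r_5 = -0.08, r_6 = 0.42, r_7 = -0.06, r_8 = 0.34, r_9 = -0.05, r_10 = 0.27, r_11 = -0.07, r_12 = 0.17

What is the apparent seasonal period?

2

The largest autocorrelation is r_2 = 0.69, with weaker echoes at lags 4 (0.52), 6 (0.42), 8 (0.34), 10 (0.27) and 12 (0.17); the remaining lags stay at or below -0.05.
The dominant spike at lag 2 indicates a seasonal period of 2.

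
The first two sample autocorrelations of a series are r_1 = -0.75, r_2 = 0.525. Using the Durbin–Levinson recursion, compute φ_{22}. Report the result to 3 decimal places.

φ_{22} = (r_2 − r_1²) / (1 − r_1²)
r_1² = (-0.75)² = 0.5625
Numerator = 0.525 − 0.5625 = -0.0375; denominator = 1 − 0.5625 = 0.4375
φ_{22} = -0.0375 / 0.4375 = -0.086

-0.086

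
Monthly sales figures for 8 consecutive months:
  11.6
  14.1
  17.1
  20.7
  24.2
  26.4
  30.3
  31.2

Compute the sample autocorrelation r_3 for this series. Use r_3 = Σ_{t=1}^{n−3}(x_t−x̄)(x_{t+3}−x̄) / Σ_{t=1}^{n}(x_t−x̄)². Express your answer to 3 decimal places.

-0.043

Mean x̄ = (11.6 + 14.1 + 17.1 + 20.7 + 24.2 + 26.4 + 30.3 + 31.2)/8 = 21.9500
Deviations from mean: -10.3500, -7.8500, -4.8500, -1.2500, 2.2500, 4.4500, 8.3500, 9.2500
Numerator Σ_{t=1}^{5}(x_t−x̄)(x_{t+3}−x̄) = -15.9325
Denominator Σ(x_t−x̄)² = 373.9800
r_3 = -15.9325 / 373.9800 = -0.043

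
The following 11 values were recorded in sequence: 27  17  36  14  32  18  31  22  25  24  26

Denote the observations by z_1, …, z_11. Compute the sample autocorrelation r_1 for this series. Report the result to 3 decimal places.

Mean z̄ = (27 + 17 + 36 + 14 + 32 + 18 + 31 + 22 + 25 + 24 + 26)/11 = 24.7273
Numerator Σ_{t=1}^{10}(z_t−z̄)(z_{t+1}−z̄) = -413.7107
Denominator Σ(z_t−z̄)² = 454.1818
r_1 = -413.7107 / 454.1818 = -0.911

-0.911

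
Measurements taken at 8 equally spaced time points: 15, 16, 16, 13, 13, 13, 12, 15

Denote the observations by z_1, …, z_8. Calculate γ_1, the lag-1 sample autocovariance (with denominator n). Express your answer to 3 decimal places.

0.764

Mean z̄ = (15 + 16 + 16 + 13 + 13 + 13 + 12 + 15)/8 = 14.1250
Σ_{t=1}^{7}(z_t−z̄)(z_{t+1}−z̄) = 6.1094
γ_1 = 6.1094 / 8 = 0.764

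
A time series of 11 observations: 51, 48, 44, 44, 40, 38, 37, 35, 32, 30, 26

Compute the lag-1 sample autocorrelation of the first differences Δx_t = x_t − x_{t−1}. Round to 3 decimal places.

First differences Δx: -3, -4, 0, -4, -2, -1, -2, -3, -2, -4
Mean of differences = -2.5000
Numerator Σ(Δx_t−Δx̄)(Δx_{t+1}−Δx̄) = -7.2500
Denominator Σ(Δx_t−Δx̄)² = 16.5000
r_1(Δx) = -7.2500 / 16.5000 = -0.439

-0.439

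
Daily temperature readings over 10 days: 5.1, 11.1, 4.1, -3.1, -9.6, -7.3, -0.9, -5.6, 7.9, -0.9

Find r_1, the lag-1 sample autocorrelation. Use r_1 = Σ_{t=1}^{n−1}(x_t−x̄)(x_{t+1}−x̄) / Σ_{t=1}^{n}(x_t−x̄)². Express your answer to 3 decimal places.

Mean x̄ = (5.1 + 11.1 + 4.1 − 3.1 − 9.6 − 7.3 − 0.9 − 5.6 + 7.9 − 0.9)/10 = 0.0800
Numerator Σ_{t=1}^{9}(x_t−x̄)(x_{t+1}−x̄) = 149.7756
Denominator Σ(x_t−x̄)² = 416.4160
r_1 = 149.7756 / 416.4160 = 0.360

0.360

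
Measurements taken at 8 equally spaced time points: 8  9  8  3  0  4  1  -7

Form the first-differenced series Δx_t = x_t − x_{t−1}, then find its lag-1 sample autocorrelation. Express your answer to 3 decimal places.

First differences Δx: 1, -1, -5, -3, 4, -3, -8
Mean of differences = -2.1429
Numerator Σ(Δx_t−Δx̄)(Δx_{t+1}−Δx̄) = -2.7347
Denominator Σ(Δx_t−Δx̄)² = 92.8571
r_1(Δx) = -2.7347 / 92.8571 = -0.029

-0.029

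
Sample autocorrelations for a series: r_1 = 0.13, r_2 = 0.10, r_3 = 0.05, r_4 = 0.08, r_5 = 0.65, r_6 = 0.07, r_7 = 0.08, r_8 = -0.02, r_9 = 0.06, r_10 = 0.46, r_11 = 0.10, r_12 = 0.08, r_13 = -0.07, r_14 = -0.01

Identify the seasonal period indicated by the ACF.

The largest autocorrelation is r_5 = 0.65, with a weaker echo at lag 10 (0.46); the remaining lags stay at or below 0.13.
The dominant spike at lag 5 indicates a seasonal period of 5.

5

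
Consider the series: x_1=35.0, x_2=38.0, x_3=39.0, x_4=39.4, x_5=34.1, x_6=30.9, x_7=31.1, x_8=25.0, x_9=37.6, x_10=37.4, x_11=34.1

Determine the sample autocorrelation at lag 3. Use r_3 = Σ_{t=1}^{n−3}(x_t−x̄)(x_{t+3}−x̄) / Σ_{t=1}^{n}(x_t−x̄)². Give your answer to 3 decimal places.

Mean x̄ = (35.0 + 38.0 + 39.0 + 39.4 + 34.1 + 30.9 + 31.1 + 25.0 + 37.6 + 37.4 + 34.1)/11 = 34.6909
Numerator Σ_{t=1}^{8}(x_t−x̄)(x_{t+3}−x̄) = -43.0484
Denominator Σ(x_t−x̄)² = 189.4691
r_3 = -43.0484 / 189.4691 = -0.227

-0.227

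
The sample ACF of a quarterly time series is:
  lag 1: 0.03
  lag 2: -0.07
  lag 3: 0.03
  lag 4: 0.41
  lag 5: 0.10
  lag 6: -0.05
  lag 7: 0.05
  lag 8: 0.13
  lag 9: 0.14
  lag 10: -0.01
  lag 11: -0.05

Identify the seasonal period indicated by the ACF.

4

The largest autocorrelation is r_4 = 0.41; the remaining lags stay at or below 0.14.
The dominant spike at lag 4 indicates a seasonal period of 4.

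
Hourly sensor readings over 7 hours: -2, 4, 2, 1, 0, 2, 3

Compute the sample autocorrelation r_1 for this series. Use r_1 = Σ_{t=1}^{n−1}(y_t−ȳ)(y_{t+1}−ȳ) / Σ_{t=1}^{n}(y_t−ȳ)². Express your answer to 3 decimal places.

-0.291

Mean ȳ = (-2 + 4 + 2 + 1 + 0 + 2 + 3)/7 = 1.4286
Σ(y_t−ȳ)(y_{t+1}−ȳ) = (-8.8163) + (1.4694) + (-0.2449) + (0.6122) + (-0.8163) + (0.8980) = -6.8980
Denominator Σ(y_t−ȳ)² = 23.7143
r_1 = -6.8980 / 23.7143 = -0.291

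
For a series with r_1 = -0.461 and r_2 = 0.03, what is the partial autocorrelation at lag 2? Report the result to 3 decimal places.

-0.232

φ_{22} = (r_2 − r_1²) / (1 − r_1²)
r_1² = (-0.461)² = 0.212521
Numerator = 0.03 − 0.2125 = -0.1825; denominator = 1 − 0.2125 = 0.7875
φ_{22} = -0.1825 / 0.7875 = -0.232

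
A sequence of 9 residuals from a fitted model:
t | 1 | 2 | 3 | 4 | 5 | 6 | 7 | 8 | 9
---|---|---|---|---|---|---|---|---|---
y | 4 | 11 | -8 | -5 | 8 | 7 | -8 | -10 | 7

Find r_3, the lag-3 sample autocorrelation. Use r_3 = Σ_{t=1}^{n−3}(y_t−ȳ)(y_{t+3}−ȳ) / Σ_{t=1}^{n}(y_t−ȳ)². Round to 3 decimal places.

Mean ȳ = (4 + 11 − 8 − 5 + 8 + 7 − 8 − 10 + 7)/9 = 0.6667
Numerator Σ_{t=1}^{6}(y_t−ȳ)(y_{t+3}−ȳ) = 13.0000
Denominator Σ(y_t−ȳ)² = 548.0000
r_3 = 13.0000 / 548.0000 = 0.024

0.024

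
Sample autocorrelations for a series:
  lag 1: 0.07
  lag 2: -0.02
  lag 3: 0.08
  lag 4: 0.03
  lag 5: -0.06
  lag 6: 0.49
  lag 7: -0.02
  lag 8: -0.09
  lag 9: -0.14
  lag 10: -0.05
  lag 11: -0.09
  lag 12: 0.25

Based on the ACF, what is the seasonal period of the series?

The largest autocorrelation is r_6 = 0.49, with a weaker echo at lag 12 (0.25); the remaining lags stay at or below 0.08.
The dominant spike at lag 6 indicates a seasonal period of 6.

6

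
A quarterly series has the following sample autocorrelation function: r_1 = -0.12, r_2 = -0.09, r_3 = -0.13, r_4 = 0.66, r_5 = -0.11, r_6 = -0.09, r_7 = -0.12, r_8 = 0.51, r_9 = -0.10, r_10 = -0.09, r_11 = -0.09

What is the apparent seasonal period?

4

The largest autocorrelation is r_4 = 0.66, with a weaker echo at lag 8 (0.51); the remaining lags stay at or below -0.09.
The dominant spike at lag 4 indicates a seasonal period of 4.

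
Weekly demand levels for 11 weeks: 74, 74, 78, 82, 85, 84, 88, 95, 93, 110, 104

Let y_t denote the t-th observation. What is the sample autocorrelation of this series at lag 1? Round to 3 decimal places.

0.675

Mean ȳ = (74 + 74 + 78 + 82 + 85 + 84 + 88 + 95 + 93 + 110 + 104)/11 = 87.9091
Numerator Σ_{t=1}^{10}(y_t−ȳ)(y_{t+1}−ȳ) = 922.7190
Denominator Σ(y_t−ȳ)² = 1366.9091
r_1 = 922.7190 / 1366.9091 = 0.675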